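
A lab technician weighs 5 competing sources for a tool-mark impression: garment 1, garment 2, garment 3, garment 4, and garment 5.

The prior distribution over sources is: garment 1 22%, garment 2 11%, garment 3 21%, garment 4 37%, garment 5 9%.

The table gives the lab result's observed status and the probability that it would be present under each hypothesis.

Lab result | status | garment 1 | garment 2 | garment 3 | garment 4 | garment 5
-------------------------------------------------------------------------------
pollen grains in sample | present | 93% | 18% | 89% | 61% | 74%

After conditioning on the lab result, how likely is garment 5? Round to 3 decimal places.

0.095

For each hypothesis, the unnormalized posterior weight is prior × likelihood:
  garment 1: 0.22 × 0.93 = 0.2046
  garment 2: 0.11 × 0.18 = 0.0198
  garment 3: 0.21 × 0.89 = 0.1869
  garment 4: 0.37 × 0.61 = 0.2257
  garment 5: 0.09 × 0.74 = 0.0666
Marginal likelihood of the evidence = 0.7036.
P(garment 5 | evidence) = 0.0666 / 0.7036 ≈ 0.095.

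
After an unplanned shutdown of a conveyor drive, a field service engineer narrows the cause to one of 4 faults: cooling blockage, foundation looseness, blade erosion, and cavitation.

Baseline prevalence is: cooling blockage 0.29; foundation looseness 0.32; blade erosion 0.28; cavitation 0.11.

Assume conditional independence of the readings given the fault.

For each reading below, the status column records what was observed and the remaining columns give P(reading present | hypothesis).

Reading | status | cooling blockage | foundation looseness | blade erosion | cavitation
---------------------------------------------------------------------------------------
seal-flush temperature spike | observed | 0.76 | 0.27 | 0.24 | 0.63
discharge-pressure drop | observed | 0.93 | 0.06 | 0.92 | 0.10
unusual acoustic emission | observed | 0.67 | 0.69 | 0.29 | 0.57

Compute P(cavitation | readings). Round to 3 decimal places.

0.024

For each hypothesis, the unnormalized posterior weight is prior × product of the reading likelihoods:
  cooling blockage: 0.29 × 0.76 × 0.93 × 0.67 = 0.13733
  foundation looseness: 0.32 × 0.27 × 0.06 × 0.69 = 0.003577
  blade erosion: 0.28 × 0.24 × 0.92 × 0.29 = 0.017929
  cavitation: 0.11 × 0.63 × 0.10 × 0.57 = 0.0039501
Marginal likelihood of the evidence = 0.16279.
P(cavitation | evidence) = 0.0039501 / 0.16279 ≈ 0.024.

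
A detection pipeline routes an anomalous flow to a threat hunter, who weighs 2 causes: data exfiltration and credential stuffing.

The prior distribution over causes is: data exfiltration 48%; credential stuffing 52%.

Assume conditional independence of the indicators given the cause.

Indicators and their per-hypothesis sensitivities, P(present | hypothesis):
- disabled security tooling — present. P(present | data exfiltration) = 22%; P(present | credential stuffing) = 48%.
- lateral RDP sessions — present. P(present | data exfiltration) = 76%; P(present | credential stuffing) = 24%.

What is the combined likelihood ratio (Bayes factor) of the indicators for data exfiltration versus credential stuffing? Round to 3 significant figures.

1.45

Take the product of per-indicator likelihoods under each hypothesis, then divide.
  data exfiltration: 0.22 × 0.76 = 0.1672
  credential stuffing: 0.48 × 0.24 = 0.1152
Bayes factor = 0.1672 / 0.1152 ≈ 1.45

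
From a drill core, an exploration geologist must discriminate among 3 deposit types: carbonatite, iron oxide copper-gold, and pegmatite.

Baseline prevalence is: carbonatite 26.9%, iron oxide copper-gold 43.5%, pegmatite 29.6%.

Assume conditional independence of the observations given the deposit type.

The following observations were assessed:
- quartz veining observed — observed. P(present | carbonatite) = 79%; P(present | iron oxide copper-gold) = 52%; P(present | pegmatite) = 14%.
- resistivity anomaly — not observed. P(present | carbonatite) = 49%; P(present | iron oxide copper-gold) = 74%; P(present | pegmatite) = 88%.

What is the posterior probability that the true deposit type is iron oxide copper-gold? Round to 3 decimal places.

Multiply each prior by the joint likelihood of the evidence pattern (using 1 − P(present | H) for each absent observation):
  carbonatite: 0.269 × 0.79 × (1 − 0.49) = 0.10838
  iron oxide copper-gold: 0.435 × 0.52 × (1 − 0.74) = 0.058812
  pegmatite: 0.296 × 0.14 × (1 − 0.88) = 0.0049728
Normalizing constant Z = 0.10838 + 0.058812 + 0.0049728 = 0.17216.
P(iron oxide copper-gold | evidence) = 0.058812 / 0.17216 ≈ 0.342.

0.342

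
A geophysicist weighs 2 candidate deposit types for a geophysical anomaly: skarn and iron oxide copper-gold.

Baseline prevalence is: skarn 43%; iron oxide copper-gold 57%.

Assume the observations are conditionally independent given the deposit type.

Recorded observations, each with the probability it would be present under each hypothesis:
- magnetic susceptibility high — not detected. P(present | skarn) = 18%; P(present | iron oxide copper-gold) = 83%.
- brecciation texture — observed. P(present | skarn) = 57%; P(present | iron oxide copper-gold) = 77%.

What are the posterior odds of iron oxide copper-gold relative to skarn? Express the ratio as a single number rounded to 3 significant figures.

Posterior odds equal prior odds times the likelihood ratio; only the two competing hypotheses matter (using 1 − P(present | H) for each absent observation).
  iron oxide copper-gold: 0.57 × (1 − 0.83) × 0.77 = 0.074613
  skarn: 0.43 × (1 − 0.18) × 0.57 = 0.20098
Odds(iron oxide copper-gold : skarn) = 0.074613 / 0.20098 ≈ 0.371.

0.371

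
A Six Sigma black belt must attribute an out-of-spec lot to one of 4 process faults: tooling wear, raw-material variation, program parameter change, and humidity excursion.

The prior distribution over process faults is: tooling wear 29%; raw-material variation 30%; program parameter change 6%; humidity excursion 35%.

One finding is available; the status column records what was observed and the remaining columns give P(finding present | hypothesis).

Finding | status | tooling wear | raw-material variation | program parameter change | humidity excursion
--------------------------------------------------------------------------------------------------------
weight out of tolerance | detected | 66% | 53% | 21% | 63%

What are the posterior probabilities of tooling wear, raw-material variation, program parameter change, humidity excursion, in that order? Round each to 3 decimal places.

By Bayes' rule, the unnormalized weight for each hypothesis is prior × likelihood:
  tooling wear: 0.29 × 0.66 = 0.1914
  raw-material variation: 0.30 × 0.53 = 0.159
  program parameter change: 0.06 × 0.21 = 0.0126
  humidity excursion: 0.35 × 0.63 = 0.2205
Marginal likelihood of the evidence = 0.5835.
P(tooling wear | evidence) = 0.1914 / 0.5835 ≈ 0.328
P(raw-material variation | evidence) = 0.159 / 0.5835 ≈ 0.272
P(program parameter change | evidence) = 0.0126 / 0.5835 ≈ 0.022
P(humidity excursion | evidence) = 0.2205 / 0.5835 ≈ 0.378

0.328, 0.272, 0.022, 0.378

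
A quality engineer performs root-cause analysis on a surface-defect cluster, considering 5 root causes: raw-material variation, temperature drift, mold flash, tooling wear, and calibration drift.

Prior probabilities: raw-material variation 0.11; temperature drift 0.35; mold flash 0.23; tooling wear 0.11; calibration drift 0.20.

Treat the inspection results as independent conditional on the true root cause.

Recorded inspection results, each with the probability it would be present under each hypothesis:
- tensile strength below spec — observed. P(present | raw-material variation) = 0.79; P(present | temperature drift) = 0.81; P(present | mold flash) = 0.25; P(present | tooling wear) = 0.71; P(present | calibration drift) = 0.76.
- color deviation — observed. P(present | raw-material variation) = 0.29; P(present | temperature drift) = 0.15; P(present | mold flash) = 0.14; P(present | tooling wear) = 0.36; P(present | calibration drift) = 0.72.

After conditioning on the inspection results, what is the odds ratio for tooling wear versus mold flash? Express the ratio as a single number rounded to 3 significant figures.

3.49

Posterior odds equal prior odds times the likelihood ratio; only the two competing hypotheses matter.
  tooling wear: 0.11 × 0.71 × 0.36 = 0.028116
  mold flash: 0.23 × 0.25 × 0.14 = 0.00805
Odds(tooling wear : mold flash) = 0.028116 / 0.00805 ≈ 3.49.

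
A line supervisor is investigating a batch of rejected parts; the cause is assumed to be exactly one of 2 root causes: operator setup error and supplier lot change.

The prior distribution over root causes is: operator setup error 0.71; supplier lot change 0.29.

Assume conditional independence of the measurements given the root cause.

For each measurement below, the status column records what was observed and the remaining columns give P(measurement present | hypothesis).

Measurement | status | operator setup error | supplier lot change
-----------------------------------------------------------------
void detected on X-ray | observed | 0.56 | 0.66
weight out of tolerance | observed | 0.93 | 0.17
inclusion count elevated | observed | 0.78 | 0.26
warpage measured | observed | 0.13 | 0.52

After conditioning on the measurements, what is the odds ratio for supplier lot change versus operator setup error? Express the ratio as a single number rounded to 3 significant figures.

0.117

The normalizing constant cancels in an odds ratio, so compute prior × likelihood for the two hypotheses only:
  supplier lot change: 0.29 × 0.66 × 0.17 × 0.26 × 0.52 = 0.0043991
  operator setup error: 0.71 × 0.56 × 0.93 × 0.78 × 0.13 = 0.037494
Odds(supplier lot change : operator setup error) = 0.0043991 / 0.037494 ≈ 0.117.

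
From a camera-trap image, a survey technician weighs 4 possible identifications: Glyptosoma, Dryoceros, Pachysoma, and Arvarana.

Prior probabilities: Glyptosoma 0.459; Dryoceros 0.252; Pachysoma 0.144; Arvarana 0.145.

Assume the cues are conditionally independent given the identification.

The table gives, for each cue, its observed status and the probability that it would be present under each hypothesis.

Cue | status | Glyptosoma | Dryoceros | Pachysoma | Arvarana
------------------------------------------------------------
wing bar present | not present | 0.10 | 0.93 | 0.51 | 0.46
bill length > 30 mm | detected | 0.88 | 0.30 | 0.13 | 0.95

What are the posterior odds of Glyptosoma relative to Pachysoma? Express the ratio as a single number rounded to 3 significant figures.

Unnormalized posterior weight (prior times the cue likelihoods) for each of the two hypotheses (using 1 − P(present | H) for each absent cue):
  Glyptosoma: 0.459 × (1 − 0.10) × 0.88 = 0.36353
  Pachysoma: 0.144 × (1 − 0.51) × 0.13 = 0.0091728
Posterior odds = 0.36353 / 0.0091728 ≈ 39.6.

39.6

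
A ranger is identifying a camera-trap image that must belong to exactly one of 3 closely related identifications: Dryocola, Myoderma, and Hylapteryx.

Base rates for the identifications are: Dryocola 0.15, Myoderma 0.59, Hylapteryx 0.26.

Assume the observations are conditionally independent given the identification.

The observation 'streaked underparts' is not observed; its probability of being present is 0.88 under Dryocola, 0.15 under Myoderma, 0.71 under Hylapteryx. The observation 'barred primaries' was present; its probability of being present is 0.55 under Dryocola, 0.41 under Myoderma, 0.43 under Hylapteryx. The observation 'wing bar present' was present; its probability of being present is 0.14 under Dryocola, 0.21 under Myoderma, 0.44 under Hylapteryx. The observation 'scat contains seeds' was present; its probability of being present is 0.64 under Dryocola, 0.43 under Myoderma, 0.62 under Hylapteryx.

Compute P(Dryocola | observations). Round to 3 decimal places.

0.031

Multiply each prior by the joint likelihood of the evidence pattern (using 1 − P(present | H) for each absent observation):
  Dryocola: 0.15 × (1 − 0.88) × 0.55 × 0.14 × 0.64 = 0.00088704
  Myoderma: 0.59 × (1 − 0.15) × 0.41 × 0.21 × 0.43 = 0.018567
  Hylapteryx: 0.26 × (1 − 0.71) × 0.43 × 0.44 × 0.62 = 0.0088447
The unnormalized weights sum to 0.028299.
P(Dryocola | evidence) = 0.00088704 / 0.028299 ≈ 0.031.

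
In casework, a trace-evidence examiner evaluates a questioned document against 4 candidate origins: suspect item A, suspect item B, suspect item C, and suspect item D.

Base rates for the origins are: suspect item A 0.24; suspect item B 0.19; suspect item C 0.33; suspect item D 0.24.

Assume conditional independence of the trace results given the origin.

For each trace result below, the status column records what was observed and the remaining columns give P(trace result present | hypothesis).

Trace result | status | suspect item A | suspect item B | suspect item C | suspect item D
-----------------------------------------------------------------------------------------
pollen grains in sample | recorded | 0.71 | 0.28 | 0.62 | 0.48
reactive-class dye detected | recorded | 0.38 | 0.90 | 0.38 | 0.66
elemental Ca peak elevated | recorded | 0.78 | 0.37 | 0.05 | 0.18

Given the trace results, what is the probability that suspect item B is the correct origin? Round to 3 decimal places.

0.206

For each hypothesis, the unnormalized posterior weight is prior × product of the trace result likelihoods:
  suspect item A: 0.24 × 0.71 × 0.38 × 0.78 = 0.050507
  suspect item B: 0.19 × 0.28 × 0.90 × 0.37 = 0.017716
  suspect item C: 0.33 × 0.62 × 0.38 × 0.05 = 0.0038874
  suspect item D: 0.24 × 0.48 × 0.66 × 0.18 = 0.013686
Normalizing constant Z = 0.050507 + 0.017716 + 0.0038874 + 0.013686 = 0.085795.
P(suspect item B | evidence) = 0.017716 / 0.085795 ≈ 0.206.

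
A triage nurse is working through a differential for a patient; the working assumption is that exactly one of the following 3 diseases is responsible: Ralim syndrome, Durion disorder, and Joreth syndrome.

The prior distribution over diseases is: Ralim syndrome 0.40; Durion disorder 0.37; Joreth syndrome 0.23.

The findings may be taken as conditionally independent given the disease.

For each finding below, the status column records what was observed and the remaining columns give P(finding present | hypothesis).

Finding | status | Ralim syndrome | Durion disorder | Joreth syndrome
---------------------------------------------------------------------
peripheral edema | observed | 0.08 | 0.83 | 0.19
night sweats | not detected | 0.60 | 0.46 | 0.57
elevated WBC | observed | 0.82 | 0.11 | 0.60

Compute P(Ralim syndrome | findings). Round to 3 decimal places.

Multiply each prior by the joint likelihood of the evidence pattern (using 1 − P(present | H) for each absent finding):
  Ralim syndrome: 0.40 × 0.08 × (1 − 0.60) × 0.82 = 0.010496
  Durion disorder: 0.37 × 0.83 × (1 − 0.46) × 0.11 = 0.018242
  Joreth syndrome: 0.23 × 0.19 × (1 − 0.57) × 0.60 = 0.011275
Normalizing constant Z = 0.010496 + 0.018242 + 0.011275 = 0.040012.
P(Ralim syndrome | evidence) = 0.010496 / 0.040012 ≈ 0.262.

0.262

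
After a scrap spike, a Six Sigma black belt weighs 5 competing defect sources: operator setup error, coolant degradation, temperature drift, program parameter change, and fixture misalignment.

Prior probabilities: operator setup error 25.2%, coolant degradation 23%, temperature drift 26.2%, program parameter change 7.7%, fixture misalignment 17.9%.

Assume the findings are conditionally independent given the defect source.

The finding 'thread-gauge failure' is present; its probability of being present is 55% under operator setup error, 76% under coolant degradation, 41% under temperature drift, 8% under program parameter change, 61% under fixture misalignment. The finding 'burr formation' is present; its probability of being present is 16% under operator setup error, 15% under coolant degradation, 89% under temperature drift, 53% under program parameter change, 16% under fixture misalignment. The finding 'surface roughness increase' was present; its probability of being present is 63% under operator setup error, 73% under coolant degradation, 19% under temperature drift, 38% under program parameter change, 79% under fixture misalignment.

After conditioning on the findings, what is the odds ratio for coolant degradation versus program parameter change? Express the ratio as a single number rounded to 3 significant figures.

The normalizing constant cancels in an odds ratio, so compute prior × likelihood for the two hypotheses only:
  coolant degradation: 0.230 × 0.76 × 0.15 × 0.73 = 0.019141
  program parameter change: 0.077 × 0.08 × 0.53 × 0.38 = 0.0012406
Odds(coolant degradation : program parameter change) = 0.019141 / 0.0012406 ≈ 15.4.

15.4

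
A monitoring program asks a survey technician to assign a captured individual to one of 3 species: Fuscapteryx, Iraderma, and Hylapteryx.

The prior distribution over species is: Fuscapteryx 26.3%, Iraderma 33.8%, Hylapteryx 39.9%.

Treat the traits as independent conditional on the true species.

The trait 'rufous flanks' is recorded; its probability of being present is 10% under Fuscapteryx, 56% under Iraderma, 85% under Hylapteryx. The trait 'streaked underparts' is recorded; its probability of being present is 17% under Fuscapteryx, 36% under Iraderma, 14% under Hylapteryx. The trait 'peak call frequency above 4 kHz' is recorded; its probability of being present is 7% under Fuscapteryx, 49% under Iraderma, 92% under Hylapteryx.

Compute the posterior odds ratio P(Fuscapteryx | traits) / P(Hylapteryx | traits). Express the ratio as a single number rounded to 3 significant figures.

Unnormalized posterior weight (prior times the trait likelihoods) for each of the two hypotheses:
  Fuscapteryx: 0.263 × 0.10 × 0.17 × 0.07 = 0.00031297
  Hylapteryx: 0.399 × 0.85 × 0.14 × 0.92 = 0.043683
Posterior odds = 0.00031297 / 0.043683 ≈ 0.00716.

0.00716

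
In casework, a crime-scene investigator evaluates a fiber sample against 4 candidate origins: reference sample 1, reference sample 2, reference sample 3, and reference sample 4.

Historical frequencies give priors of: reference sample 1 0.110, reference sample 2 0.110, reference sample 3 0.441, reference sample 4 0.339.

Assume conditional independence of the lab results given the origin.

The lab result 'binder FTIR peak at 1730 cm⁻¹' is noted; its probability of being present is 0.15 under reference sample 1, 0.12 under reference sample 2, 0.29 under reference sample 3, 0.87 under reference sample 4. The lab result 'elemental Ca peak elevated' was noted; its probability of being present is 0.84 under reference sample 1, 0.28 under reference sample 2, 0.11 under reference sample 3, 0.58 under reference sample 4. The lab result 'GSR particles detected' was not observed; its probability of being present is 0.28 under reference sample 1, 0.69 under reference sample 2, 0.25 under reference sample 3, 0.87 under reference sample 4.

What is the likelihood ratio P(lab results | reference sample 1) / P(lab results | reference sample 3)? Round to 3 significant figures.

3.79

Take the product of per-lab result likelihoods under each hypothesis (using 1 − P(present | H) for each absent lab result), then divide.
  reference sample 1: 0.15 × 0.84 × (1 − 0.28) = 0.09072
  reference sample 3: 0.29 × 0.11 × (1 − 0.25) = 0.023925
Bayes factor = 0.09072 / 0.023925 ≈ 3.79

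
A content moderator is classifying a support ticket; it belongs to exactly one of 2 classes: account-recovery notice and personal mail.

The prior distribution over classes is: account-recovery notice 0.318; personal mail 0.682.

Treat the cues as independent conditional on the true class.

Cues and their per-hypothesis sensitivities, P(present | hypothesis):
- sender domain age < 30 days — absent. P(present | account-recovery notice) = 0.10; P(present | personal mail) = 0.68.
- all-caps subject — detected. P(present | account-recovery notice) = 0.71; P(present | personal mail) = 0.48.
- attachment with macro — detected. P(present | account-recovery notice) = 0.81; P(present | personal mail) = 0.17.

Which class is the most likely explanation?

By Bayes' rule with conditional independence, the unnormalized weight for each hypothesis is prior × ∏ likelihoods (using 1 − P(present | H) for each absent cue):
  account-recovery notice: 0.318 × (1 − 0.10) × 0.71 × 0.81 = 0.16459
  personal mail: 0.682 × (1 − 0.68) × 0.48 × 0.17 = 0.017808
The unnormalized weights sum to 0.1824.
P(account-recovery notice | evidence) ≈ 0.16459 / 0.1824 ≈ 0.902
P(personal mail | evidence) ≈ 0.017808 / 0.1824 ≈ 0.098
The largest is 0.902, so account-recovery notice is most probable.

account-recovery notice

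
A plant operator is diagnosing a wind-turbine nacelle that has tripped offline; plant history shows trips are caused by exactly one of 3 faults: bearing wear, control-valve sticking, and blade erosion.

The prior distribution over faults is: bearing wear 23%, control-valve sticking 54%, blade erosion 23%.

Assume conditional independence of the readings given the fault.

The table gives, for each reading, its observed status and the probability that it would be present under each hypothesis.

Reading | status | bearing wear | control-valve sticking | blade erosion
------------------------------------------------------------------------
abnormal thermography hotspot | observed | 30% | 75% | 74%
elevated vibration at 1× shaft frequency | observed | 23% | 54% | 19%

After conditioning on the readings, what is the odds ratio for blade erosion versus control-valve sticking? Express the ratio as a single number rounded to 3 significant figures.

0.148

Posterior odds equal prior odds times the likelihood ratio; only the two competing hypotheses matter.
  blade erosion: 0.23 × 0.74 × 0.19 = 0.032338
  control-valve sticking: 0.54 × 0.75 × 0.54 = 0.2187
Odds(blade erosion : control-valve sticking) = 0.032338 / 0.2187 ≈ 0.148.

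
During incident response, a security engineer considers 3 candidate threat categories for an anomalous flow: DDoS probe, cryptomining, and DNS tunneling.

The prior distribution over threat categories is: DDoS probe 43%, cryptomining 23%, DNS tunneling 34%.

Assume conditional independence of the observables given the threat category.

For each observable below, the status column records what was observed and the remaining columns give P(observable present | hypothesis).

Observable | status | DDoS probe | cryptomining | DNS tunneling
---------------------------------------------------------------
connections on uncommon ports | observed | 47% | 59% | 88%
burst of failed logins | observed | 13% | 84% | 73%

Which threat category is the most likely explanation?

By Bayes' rule with conditional independence, the unnormalized weight for each hypothesis is prior × ∏ likelihoods:
  DDoS probe: 0.43 × 0.47 × 0.13 = 0.026273
  cryptomining: 0.23 × 0.59 × 0.84 = 0.11399
  DNS tunneling: 0.34 × 0.88 × 0.73 = 0.21842
The unnormalized weights sum to 0.35868.
P(DDoS probe | evidence) ≈ 0.026273 / 0.35868 ≈ 0.073
P(cryptomining | evidence) ≈ 0.11399 / 0.35868 ≈ 0.318
P(DNS tunneling | evidence) ≈ 0.21842 / 0.35868 ≈ 0.609
The largest is 0.609, so DNS tunneling is most probable.

DNS tunneling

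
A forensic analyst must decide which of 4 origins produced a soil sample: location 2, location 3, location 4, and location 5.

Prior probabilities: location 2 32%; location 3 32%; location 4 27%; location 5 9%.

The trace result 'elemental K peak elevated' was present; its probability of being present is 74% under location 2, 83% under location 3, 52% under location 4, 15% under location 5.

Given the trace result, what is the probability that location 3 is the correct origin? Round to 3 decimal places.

0.405

By Bayes' rule, the unnormalized weight for each hypothesis is prior × likelihood:
  location 2: 0.32 × 0.74 = 0.2368
  location 3: 0.32 × 0.83 = 0.2656
  location 4: 0.27 × 0.52 = 0.1404
  location 5: 0.09 × 0.15 = 0.0135
The unnormalized weights sum to 0.6563.
P(location 3 | evidence) = 0.2656 / 0.6563 ≈ 0.405.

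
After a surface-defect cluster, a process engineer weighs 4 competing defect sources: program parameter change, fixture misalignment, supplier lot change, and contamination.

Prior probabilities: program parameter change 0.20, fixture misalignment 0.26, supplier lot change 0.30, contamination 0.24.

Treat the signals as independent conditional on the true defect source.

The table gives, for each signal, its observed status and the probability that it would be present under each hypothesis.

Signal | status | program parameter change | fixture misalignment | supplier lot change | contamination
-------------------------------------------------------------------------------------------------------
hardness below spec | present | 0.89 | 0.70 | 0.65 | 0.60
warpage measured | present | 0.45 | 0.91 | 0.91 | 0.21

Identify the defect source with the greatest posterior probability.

supplier lot change

By Bayes' rule with conditional independence, the unnormalized weight for each hypothesis is prior × ∏ likelihoods:
  program parameter change: 0.20 × 0.89 × 0.45 = 0.0801
  fixture misalignment: 0.26 × 0.70 × 0.91 = 0.16562
  supplier lot change: 0.30 × 0.65 × 0.91 = 0.17745
  contamination: 0.24 × 0.60 × 0.21 = 0.03024
The unnormalized weights sum to 0.45341.
P(program parameter change | evidence) ≈ 0.0801 / 0.45341 ≈ 0.177
P(fixture misalignment | evidence) ≈ 0.16562 / 0.45341 ≈ 0.365
P(supplier lot change | evidence) ≈ 0.17745 / 0.45341 ≈ 0.391
P(contamination | evidence) ≈ 0.03024 / 0.45341 ≈ 0.067
The largest is 0.391, so supplier lot change is most probable.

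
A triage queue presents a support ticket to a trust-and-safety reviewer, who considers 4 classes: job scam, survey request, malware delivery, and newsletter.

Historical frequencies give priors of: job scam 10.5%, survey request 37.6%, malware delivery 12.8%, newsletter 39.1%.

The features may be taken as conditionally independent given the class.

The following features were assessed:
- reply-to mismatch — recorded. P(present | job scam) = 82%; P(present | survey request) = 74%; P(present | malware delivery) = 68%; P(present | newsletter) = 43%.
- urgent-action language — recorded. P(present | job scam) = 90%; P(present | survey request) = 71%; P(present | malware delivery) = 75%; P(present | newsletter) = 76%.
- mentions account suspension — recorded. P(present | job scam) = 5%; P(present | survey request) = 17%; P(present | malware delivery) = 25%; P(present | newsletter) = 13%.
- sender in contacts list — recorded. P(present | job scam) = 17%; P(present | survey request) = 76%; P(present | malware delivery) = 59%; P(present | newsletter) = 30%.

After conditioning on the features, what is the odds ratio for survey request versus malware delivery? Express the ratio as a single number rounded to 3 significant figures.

Posterior odds equal prior odds times the likelihood ratio; only the two competing hypotheses matter.
  survey request: 0.376 × 0.74 × 0.71 × 0.17 × 0.76 = 0.025524
  malware delivery: 0.128 × 0.68 × 0.75 × 0.25 × 0.59 = 0.0096288
Posterior odds = 0.025524 / 0.0096288 ≈ 2.65.

2.65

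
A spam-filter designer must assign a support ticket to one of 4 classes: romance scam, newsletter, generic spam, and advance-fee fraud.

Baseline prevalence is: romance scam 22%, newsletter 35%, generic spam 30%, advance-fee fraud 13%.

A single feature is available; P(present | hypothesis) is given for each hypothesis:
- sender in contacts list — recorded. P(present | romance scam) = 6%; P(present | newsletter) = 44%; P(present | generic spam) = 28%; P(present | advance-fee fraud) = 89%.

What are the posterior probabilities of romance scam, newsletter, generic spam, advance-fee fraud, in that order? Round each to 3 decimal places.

For each hypothesis, the unnormalized posterior weight is prior × likelihood:
  romance scam: 0.22 × 0.06 = 0.0132
  newsletter: 0.35 × 0.44 = 0.154
  generic spam: 0.30 × 0.28 = 0.084
  advance-fee fraud: 0.13 × 0.89 = 0.1157
Normalizing constant Z = 0.0132 + 0.154 + 0.084 + 0.1157 = 0.3669.
P(romance scam | evidence) = 0.0132 / 0.3669 ≈ 0.036
P(newsletter | evidence) = 0.154 / 0.3669 ≈ 0.420
P(generic spam | evidence) = 0.084 / 0.3669 ≈ 0.229
P(advance-fee fraud | evidence) = 0.1157 / 0.3669 ≈ 0.315

0.036, 0.420, 0.229, 0.315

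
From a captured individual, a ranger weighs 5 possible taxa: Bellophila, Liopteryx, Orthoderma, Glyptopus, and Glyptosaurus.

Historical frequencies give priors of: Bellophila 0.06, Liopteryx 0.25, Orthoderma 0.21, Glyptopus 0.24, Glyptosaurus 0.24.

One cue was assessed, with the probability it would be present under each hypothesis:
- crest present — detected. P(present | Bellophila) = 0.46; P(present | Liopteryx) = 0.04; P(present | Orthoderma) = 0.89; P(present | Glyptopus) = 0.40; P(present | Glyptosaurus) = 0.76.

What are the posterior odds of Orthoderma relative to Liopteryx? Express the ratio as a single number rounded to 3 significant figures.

18.7

The normalizing constant cancels in an odds ratio, so compute prior × likelihood for the two hypotheses only:
  Orthoderma: 0.21 × 0.89 = 0.1869
  Liopteryx: 0.25 × 0.04 = 0.01
Odds(Orthoderma : Liopteryx) = 0.1869 / 0.01 ≈ 18.7.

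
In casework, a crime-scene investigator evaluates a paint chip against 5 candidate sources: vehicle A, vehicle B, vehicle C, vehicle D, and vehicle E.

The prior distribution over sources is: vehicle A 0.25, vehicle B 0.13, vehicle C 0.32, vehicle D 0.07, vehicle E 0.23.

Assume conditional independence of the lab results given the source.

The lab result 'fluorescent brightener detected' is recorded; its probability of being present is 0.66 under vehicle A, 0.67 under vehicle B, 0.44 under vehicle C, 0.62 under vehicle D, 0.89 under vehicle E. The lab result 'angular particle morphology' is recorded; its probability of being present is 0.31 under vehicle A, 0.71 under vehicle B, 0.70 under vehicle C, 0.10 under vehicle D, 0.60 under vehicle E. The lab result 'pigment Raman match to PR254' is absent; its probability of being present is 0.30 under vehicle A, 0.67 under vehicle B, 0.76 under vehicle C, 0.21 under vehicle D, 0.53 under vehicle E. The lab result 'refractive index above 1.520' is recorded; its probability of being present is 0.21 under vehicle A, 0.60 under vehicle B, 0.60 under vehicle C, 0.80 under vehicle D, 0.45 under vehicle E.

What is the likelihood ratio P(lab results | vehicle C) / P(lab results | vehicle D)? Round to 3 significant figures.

Take the product of per-lab result likelihoods under each hypothesis (using 1 − P(present | H) for each absent lab result), then divide.
  vehicle C: 0.44 × 0.70 × (1 − 0.76) × 0.60 = 0.044352
  vehicle D: 0.62 × 0.10 × (1 − 0.21) × 0.80 = 0.039184
Bayes factor = 0.044352 / 0.039184 ≈ 1.13

1.13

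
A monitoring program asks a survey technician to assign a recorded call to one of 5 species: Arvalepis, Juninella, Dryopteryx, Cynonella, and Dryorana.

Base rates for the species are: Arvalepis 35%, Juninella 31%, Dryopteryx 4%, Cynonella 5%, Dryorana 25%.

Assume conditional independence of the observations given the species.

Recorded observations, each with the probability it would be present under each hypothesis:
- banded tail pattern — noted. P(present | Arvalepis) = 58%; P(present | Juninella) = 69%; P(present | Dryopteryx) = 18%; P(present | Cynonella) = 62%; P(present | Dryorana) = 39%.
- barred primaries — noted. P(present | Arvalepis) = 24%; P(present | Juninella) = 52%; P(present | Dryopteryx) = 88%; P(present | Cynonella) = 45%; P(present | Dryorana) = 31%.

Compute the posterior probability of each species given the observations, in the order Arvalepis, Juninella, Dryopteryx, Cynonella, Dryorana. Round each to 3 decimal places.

Multiply each prior by the joint likelihood of the evidence pattern:
  Arvalepis: 0.35 × 0.58 × 0.24 = 0.04872
  Juninella: 0.31 × 0.69 × 0.52 = 0.11123
  Dryopteryx: 0.04 × 0.18 × 0.88 = 0.006336
  Cynonella: 0.05 × 0.62 × 0.45 = 0.01395
  Dryorana: 0.25 × 0.39 × 0.31 = 0.030225
Normalizing constant Z = 0.04872 + 0.11123 + 0.006336 + 0.01395 + 0.030225 = 0.21046.
P(Arvalepis | evidence) = 0.04872 / 0.21046 ≈ 0.231
P(Juninella | evidence) = 0.11123 / 0.21046 ≈ 0.529
P(Dryopteryx | evidence) = 0.006336 / 0.21046 ≈ 0.030
P(Cynonella | evidence) = 0.01395 / 0.21046 ≈ 0.066
P(Dryorana | evidence) = 0.030225 / 0.21046 ≈ 0.144

0.231, 0.529, 0.030, 0.066, 0.144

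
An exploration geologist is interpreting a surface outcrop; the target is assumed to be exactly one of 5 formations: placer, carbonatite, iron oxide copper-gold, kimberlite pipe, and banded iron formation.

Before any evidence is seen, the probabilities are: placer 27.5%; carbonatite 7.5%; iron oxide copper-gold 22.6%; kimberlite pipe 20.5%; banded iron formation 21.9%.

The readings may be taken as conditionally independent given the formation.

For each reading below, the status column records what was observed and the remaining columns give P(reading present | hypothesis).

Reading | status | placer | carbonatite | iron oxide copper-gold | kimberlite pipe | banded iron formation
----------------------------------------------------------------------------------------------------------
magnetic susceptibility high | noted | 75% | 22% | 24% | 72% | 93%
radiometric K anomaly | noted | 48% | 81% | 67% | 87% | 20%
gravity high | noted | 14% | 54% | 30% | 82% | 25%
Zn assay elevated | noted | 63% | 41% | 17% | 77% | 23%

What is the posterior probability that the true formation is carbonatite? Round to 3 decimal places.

By Bayes' rule with conditional independence, the unnormalized weight for each hypothesis is prior × ∏ likelihoods:
  placer: 0.275 × 0.75 × 0.48 × 0.14 × 0.63 = 0.0087318
  carbonatite: 0.075 × 0.22 × 0.81 × 0.54 × 0.41 = 0.002959
  iron oxide copper-gold: 0.226 × 0.24 × 0.67 × 0.30 × 0.17 = 0.0018534
  kimberlite pipe: 0.205 × 0.72 × 0.87 × 0.82 × 0.77 = 0.081079
  banded iron formation: 0.219 × 0.93 × 0.20 × 0.25 × 0.23 = 0.0023422
Marginal likelihood of the evidence = 0.096966.
P(carbonatite | evidence) = 0.002959 / 0.096966 ≈ 0.031.

0.031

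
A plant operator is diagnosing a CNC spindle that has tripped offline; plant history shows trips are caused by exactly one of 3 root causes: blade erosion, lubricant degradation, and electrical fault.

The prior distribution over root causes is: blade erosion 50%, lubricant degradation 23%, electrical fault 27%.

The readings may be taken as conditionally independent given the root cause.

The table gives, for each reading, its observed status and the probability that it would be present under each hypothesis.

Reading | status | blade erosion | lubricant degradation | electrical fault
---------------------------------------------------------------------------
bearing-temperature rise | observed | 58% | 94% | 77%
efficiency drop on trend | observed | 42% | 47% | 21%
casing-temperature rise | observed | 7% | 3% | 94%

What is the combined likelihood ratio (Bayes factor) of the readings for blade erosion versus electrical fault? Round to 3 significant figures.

0.112

The Bayes factor is the ratio of the joint likelihoods of the reading pattern under the two hypotheses.
  blade erosion: 0.58 × 0.42 × 0.07 = 0.017052
  electrical fault: 0.77 × 0.21 × 0.94 = 0.152
Bayes factor = 0.017052 / 0.152 ≈ 0.112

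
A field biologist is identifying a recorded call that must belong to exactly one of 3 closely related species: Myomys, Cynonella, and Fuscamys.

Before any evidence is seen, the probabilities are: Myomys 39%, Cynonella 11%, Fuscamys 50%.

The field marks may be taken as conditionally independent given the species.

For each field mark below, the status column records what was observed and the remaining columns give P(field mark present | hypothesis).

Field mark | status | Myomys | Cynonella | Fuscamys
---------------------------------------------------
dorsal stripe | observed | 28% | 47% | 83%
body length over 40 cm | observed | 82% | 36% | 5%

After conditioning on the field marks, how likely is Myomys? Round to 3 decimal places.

0.695

For each hypothesis, the unnormalized posterior weight is prior × product of the field mark likelihoods:
  Myomys: 0.39 × 0.28 × 0.82 = 0.089544
  Cynonella: 0.11 × 0.47 × 0.36 = 0.018612
  Fuscamys: 0.50 × 0.83 × 0.05 = 0.02075
Marginal likelihood of the evidence = 0.12891.
P(Myomys | evidence) = 0.089544 / 0.12891 ≈ 0.695.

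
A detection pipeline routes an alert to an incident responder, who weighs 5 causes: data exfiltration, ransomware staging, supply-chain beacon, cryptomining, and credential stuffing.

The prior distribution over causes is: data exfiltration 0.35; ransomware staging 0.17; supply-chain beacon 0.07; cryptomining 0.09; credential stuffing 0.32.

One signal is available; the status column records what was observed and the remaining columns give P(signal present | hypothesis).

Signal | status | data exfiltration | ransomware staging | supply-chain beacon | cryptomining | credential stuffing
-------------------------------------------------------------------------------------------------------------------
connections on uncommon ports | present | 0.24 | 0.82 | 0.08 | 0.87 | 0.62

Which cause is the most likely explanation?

credential stuffing

For each hypothesis, the unnormalized posterior weight is prior × likelihood:
  data exfiltration: 0.35 × 0.24 = 0.084
  ransomware staging: 0.17 × 0.82 = 0.1394
  supply-chain beacon: 0.07 × 0.08 = 0.0056
  cryptomining: 0.09 × 0.87 = 0.0783
  credential stuffing: 0.32 × 0.62 = 0.1984
Marginal likelihood of the evidence = 0.5057.
P(data exfiltration | evidence) ≈ 0.084 / 0.5057 ≈ 0.166
P(ransomware staging | evidence) ≈ 0.1394 / 0.5057 ≈ 0.276
P(supply-chain beacon | evidence) ≈ 0.0056 / 0.5057 ≈ 0.011
P(cryptomining | evidence) ≈ 0.0783 / 0.5057 ≈ 0.155
P(credential stuffing | evidence) ≈ 0.1984 / 0.5057 ≈ 0.392
The largest is 0.392, so credential stuffing is most probable.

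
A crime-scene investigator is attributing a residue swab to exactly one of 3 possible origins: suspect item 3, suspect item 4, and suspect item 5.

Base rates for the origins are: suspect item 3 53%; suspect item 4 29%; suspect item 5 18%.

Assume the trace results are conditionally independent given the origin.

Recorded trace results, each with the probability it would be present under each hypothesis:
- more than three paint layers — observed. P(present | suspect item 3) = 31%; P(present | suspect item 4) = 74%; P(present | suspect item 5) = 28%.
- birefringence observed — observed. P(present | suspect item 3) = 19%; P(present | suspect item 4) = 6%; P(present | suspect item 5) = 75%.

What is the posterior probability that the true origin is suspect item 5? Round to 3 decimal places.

0.462

For each hypothesis, the unnormalized posterior weight is prior × product of the trace result likelihoods:
  suspect item 3: 0.53 × 0.31 × 0.19 = 0.031217
  suspect item 4: 0.29 × 0.74 × 0.06 = 0.012876
  suspect item 5: 0.18 × 0.28 × 0.75 = 0.0378
Marginal likelihood of the evidence = 0.081893.
P(suspect item 5 | evidence) = 0.0378 / 0.081893 ≈ 0.462.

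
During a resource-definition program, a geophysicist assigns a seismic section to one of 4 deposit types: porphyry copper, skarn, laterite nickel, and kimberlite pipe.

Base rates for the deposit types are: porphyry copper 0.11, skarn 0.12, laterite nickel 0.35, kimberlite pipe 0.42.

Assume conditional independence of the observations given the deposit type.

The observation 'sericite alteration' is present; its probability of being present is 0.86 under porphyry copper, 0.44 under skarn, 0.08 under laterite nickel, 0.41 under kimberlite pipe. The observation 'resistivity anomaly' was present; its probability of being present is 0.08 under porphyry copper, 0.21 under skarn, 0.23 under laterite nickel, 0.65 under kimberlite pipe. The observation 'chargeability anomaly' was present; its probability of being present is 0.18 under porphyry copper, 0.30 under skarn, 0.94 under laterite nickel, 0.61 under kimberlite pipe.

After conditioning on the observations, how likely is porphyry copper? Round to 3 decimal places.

0.017

For each hypothesis, the unnormalized posterior weight is prior × product of the observation likelihoods:
  porphyry copper: 0.11 × 0.86 × 0.08 × 0.18 = 0.0013622
  skarn: 0.12 × 0.44 × 0.21 × 0.30 = 0.0033264
  laterite nickel: 0.35 × 0.08 × 0.23 × 0.94 = 0.0060536
  kimberlite pipe: 0.42 × 0.41 × 0.65 × 0.61 = 0.068277
Marginal likelihood of the evidence = 0.07902.
P(porphyry copper | evidence) = 0.0013622 / 0.07902 ≈ 0.017.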